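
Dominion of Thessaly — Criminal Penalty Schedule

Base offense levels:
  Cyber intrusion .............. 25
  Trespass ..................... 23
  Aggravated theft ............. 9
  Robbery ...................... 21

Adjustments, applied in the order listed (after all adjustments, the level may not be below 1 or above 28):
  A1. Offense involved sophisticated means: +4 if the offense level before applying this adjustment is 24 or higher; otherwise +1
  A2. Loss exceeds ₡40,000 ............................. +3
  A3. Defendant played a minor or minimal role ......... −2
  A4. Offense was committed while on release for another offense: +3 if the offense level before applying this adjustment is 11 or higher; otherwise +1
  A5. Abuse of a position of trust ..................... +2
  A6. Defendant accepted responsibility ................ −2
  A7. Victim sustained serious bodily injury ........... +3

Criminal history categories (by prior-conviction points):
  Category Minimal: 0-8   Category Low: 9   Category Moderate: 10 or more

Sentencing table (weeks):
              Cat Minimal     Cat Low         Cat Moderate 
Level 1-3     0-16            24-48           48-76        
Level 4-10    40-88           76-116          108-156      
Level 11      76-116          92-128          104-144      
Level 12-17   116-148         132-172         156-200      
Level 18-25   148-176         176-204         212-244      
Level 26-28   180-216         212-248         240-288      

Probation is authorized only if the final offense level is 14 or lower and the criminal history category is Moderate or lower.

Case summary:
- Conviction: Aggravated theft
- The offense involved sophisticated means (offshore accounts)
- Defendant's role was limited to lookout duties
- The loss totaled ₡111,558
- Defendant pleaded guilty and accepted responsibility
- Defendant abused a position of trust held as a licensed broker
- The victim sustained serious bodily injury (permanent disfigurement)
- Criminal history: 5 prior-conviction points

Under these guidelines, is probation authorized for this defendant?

Base offense level for aggravated theft: 9.
A1 applies (level before this adjustment is 9 < 24, so +1): 9 + 1 = 10.
A2 applies: 10 + 3 = 13.
A3 applies: 13 − 2 = 11.
A5 applies: 11 + 2 = 13.
A6 applies: 13 − 2 = 11.
A7 applies: 11 + 3 = 14.
Final offense level: 14.
Criminal history: 5 prior points → Category Minimal (0-8).
Level 14 falls in the 12-17 band.
Grid: Level 12-17 × Category Minimal = 116-148 weeks.
Probation check: level 14 ≤ 14 and category Minimal ≤ Moderate → eligible.

Yes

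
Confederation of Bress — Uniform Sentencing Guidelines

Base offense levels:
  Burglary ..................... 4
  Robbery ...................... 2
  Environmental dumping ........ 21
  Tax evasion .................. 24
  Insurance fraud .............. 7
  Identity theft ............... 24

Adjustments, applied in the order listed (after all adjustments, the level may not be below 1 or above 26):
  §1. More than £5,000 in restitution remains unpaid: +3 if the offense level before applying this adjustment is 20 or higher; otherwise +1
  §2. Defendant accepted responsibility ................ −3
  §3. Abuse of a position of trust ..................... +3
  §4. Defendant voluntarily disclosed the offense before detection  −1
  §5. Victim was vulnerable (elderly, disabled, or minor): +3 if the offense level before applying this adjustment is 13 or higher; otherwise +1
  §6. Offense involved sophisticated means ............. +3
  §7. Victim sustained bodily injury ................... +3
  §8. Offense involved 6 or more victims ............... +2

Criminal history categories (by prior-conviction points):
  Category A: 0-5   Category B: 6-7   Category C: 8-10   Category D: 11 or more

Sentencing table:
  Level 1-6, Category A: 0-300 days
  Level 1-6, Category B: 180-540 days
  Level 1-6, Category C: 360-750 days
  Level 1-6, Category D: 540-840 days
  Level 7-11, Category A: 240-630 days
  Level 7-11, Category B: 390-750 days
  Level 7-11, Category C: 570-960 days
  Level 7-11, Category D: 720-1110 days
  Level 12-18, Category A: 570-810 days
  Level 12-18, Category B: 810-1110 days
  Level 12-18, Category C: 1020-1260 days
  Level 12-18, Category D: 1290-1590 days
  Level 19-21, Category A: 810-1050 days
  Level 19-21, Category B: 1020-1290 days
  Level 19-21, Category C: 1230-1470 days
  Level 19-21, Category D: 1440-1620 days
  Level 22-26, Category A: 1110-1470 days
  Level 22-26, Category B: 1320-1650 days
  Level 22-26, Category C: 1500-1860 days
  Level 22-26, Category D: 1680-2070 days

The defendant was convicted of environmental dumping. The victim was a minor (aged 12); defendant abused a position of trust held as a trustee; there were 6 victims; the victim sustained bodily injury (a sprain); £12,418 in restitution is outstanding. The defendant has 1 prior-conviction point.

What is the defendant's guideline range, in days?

1110-1470 days

Base offense level for environmental dumping: 21.
§1 applies (level before this adjustment is 21 ≥ 20, so +3): 21 + 3 = 24.
§2 does not apply.
§3 applies: 24 + 3 = 27.
§4 does not apply.
§5 applies (level before this adjustment is 27 ≥ 13, so +3): 27 + 3 = 30.
§7 applies: 30 + 3 = 33.
§8 applies: 33 + 2 = 35.
Level 35 exceeds the maximum of 26; capped at 26.
Final offense level: 26.
Criminal history: 1 prior point → Category A (0-5).
Level 26 falls in the 22-26 band.
Grid: Level 22-26 × Category A = 1110-1470 days.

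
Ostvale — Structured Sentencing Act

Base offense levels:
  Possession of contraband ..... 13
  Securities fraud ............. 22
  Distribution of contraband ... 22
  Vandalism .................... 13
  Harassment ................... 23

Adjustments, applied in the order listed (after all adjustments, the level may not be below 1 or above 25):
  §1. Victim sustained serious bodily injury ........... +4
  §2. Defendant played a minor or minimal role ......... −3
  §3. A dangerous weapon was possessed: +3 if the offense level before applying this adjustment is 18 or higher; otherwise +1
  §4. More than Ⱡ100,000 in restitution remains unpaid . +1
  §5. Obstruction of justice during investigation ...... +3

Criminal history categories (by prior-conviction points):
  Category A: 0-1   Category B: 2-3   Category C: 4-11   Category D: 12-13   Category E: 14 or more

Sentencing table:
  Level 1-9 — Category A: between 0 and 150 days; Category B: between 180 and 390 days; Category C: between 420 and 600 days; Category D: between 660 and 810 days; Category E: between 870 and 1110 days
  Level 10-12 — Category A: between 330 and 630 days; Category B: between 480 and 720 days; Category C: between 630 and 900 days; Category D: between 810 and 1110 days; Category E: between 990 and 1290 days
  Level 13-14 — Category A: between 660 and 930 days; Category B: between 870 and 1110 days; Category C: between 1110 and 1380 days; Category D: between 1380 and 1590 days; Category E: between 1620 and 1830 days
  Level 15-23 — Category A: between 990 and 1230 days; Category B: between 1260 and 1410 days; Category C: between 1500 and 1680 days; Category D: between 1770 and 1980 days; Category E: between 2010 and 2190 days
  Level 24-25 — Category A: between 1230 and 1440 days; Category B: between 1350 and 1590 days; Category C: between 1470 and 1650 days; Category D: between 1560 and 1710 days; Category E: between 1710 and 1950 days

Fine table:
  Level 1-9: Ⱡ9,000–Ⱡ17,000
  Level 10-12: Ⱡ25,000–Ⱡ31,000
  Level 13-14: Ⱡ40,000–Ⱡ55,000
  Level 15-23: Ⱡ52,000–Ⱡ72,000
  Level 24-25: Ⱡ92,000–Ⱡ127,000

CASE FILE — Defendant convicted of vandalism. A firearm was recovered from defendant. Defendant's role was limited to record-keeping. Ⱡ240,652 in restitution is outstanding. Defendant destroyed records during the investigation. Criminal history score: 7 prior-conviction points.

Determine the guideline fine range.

Base offense level for vandalism: 13.
§1 does not apply.
§2 applies: 13 − 3 = 10.
§3 applies (level before this adjustment is 10 < 18, so +1): 10 + 1 = 11.
§4 applies: 11 + 1 = 12.
§5 applies: 12 + 3 = 15.
Final offense level: 15.
Level 15 falls in the 15-23 band.
Fine table: Level 15-23 → Ⱡ52,000–Ⱡ72,000.

Ⱡ52,000–Ⱡ72,000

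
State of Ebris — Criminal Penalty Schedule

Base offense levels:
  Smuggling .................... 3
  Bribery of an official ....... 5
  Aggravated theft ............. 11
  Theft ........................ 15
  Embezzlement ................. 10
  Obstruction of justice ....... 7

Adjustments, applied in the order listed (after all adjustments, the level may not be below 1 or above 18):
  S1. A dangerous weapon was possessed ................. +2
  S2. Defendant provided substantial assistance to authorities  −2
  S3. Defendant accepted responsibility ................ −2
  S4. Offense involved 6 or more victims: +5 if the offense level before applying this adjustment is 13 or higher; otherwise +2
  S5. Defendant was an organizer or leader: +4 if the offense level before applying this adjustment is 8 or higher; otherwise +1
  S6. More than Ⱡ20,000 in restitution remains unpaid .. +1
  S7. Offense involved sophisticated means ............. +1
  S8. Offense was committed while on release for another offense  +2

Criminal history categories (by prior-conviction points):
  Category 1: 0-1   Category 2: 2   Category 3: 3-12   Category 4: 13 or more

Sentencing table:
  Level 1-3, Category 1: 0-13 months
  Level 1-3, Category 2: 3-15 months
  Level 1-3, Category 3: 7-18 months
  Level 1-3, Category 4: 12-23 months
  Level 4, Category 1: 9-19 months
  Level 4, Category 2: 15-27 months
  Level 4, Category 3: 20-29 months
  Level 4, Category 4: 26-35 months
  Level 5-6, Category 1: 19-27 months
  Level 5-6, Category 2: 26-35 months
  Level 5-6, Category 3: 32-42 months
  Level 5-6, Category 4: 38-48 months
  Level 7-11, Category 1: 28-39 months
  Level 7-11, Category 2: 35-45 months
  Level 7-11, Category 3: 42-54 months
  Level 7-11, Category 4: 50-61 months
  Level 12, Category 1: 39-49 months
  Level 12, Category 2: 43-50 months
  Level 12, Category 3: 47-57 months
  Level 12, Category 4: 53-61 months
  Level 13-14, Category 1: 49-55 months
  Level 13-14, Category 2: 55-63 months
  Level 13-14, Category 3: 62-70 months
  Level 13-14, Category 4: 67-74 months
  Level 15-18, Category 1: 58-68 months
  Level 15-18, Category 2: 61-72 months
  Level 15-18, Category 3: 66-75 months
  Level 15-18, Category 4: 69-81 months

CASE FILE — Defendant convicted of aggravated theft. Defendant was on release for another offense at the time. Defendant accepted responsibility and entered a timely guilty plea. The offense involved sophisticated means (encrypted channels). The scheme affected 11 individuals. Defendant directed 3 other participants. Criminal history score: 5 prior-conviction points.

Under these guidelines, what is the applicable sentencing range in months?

Base offense level for aggravated theft: 11.
S1 does not apply.
S2 does not apply.
S3 applies: 11 − 2 = 9.
S4 applies (level before this adjustment is 9 < 13, so +2): 9 + 2 = 11.
S5 applies (level before this adjustment is 11 ≥ 8, so +4): 11 + 4 = 15.
S7 applies: 15 + 1 = 16.
S8 applies: 16 + 2 = 18.
Final offense level: 18.
Criminal history: 5 prior points → Category 3 (3-12).
Level 18 falls in the 15-18 band.
Grid: Level 15-18 × Category 3 = 66-75 months.

66-75 months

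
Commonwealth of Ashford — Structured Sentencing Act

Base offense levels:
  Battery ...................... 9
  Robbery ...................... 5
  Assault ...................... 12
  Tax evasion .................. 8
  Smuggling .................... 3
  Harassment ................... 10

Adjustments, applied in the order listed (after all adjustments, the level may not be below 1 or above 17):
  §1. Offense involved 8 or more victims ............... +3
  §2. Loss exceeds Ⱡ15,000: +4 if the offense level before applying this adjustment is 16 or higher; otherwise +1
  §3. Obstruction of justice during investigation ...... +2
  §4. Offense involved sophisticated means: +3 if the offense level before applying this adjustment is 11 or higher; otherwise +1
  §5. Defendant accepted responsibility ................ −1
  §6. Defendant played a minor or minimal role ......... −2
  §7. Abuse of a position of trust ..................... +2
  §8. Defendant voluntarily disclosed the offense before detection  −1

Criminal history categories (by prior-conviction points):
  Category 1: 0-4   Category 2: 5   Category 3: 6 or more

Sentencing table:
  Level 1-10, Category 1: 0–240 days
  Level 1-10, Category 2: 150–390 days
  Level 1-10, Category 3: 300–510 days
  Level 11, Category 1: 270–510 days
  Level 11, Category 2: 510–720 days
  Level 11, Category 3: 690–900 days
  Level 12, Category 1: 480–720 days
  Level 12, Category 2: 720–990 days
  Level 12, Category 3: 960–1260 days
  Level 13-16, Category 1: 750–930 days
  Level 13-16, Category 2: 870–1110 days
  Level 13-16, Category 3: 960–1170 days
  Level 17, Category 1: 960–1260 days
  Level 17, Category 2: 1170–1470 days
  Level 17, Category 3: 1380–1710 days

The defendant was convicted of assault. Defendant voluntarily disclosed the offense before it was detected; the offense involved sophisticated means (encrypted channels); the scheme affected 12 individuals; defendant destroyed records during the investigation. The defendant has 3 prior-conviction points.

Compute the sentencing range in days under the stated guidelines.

960-1260 days

Base offense level for assault: 12.
§1 applies: 12 + 3 = 15.
§2 does not apply.
§3 applies: 15 + 2 = 17.
§4 applies (level before this adjustment is 17 ≥ 11, so +3): 17 + 3 = 20.
§5 does not apply.
§8 applies: 20 − 1 = 19.
Level 19 exceeds the maximum of 17; capped at 17.
Final offense level: 17.
Criminal history: 3 prior points → Category 1 (0-4).
Level 17 falls in the 17 band.
Grid: Level 17 × Category 1 = 960-1260 days.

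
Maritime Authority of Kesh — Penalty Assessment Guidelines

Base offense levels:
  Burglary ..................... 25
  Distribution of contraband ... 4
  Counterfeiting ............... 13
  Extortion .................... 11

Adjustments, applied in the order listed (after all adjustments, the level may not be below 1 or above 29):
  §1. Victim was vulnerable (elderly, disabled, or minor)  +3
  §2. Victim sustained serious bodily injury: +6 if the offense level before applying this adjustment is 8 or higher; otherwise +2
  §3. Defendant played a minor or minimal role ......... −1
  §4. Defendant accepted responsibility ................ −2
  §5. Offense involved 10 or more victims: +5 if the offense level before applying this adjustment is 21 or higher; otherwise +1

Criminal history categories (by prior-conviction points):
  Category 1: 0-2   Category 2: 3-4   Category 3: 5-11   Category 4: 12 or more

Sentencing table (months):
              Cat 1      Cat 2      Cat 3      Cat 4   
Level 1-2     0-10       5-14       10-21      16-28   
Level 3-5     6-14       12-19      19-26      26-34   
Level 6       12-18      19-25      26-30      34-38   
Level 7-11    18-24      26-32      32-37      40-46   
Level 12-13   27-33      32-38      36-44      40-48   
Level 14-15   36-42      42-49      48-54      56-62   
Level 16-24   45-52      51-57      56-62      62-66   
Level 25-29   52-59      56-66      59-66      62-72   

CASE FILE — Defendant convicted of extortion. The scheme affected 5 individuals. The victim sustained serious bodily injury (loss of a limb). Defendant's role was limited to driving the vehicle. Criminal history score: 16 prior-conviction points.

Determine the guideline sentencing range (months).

62-66 months

Base offense level for extortion: 11.
§2 applies (level before this adjustment is 11 ≥ 8, so +6): 11 + 6 = 17.
§3 applies: 17 − 1 = 16.
§5 does not apply.
Final offense level: 16.
Criminal history: 16 prior points → Category 4 (12+).
Level 16 falls in the 16-24 band.
Grid: Level 16-24 × Category 4 = 62-66 months.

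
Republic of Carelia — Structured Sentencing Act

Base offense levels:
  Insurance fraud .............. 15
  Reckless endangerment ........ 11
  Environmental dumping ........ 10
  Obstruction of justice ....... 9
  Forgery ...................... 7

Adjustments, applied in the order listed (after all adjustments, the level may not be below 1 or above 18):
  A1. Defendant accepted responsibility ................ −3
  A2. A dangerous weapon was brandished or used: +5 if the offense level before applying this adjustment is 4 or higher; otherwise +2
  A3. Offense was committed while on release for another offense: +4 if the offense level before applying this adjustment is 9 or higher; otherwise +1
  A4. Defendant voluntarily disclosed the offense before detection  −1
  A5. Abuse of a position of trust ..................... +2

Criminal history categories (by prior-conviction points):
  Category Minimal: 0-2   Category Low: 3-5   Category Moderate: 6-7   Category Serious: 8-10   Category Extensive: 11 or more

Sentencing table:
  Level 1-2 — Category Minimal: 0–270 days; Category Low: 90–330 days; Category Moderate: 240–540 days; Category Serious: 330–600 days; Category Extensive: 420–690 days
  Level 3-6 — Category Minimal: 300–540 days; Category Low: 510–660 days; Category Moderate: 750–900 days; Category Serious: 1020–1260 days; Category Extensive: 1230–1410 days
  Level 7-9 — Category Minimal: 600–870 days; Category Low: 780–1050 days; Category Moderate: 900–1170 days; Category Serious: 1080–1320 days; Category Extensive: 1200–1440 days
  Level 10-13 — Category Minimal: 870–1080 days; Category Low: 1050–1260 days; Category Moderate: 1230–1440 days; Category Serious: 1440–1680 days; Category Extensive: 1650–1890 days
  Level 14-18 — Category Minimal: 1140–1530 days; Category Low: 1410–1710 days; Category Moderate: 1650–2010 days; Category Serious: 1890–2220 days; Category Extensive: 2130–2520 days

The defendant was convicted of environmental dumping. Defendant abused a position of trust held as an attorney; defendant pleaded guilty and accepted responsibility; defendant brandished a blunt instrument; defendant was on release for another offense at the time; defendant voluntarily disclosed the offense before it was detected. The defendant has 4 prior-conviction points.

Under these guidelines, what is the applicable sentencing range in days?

Base offense level for environmental dumping: 10.
A1 applies: 10 − 3 = 7.
A2 applies (level before this adjustment is 7 ≥ 4, so +5): 7 + 5 = 12.
A3 applies (level before this adjustment is 12 ≥ 9, so +4): 12 + 4 = 16.
A4 applies: 16 − 1 = 15.
A5 applies: 15 + 2 = 17.
Final offense level: 17.
Criminal history: 4 prior points → Category Low (3-5).
Level 17 falls in the 14-18 band.
Grid: Level 14-18 × Category Low = 1410-1710 days.

1410-1710 days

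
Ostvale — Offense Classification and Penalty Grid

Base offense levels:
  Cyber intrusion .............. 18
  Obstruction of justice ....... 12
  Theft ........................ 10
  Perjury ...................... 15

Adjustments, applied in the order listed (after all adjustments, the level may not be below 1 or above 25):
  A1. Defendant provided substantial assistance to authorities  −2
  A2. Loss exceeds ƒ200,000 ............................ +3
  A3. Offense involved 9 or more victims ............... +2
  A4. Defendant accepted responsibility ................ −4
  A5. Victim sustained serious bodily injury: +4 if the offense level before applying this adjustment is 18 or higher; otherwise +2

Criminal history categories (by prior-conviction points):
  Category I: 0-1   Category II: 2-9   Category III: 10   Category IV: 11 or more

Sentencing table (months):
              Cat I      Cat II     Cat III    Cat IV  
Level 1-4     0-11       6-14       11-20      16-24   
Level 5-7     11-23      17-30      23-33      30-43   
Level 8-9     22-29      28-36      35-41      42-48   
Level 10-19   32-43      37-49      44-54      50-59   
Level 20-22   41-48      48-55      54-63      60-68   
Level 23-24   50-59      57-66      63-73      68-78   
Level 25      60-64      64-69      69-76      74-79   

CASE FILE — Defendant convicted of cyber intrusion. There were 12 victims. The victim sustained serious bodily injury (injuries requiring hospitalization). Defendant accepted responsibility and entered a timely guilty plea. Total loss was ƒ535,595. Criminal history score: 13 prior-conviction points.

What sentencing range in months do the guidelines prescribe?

Base offense level for cyber intrusion: 18.
A1 does not apply.
A2 applies: 18 + 3 = 21.
A3 applies: 21 + 2 = 23.
A4 applies: 23 − 4 = 19.
A5 applies (level before this adjustment is 19 ≥ 18, so +4): 19 + 4 = 23.
Final offense level: 23.
Criminal history: 13 prior points → Category IV (11+).
Level 23 falls in the 23-24 band.
Grid: Level 23-24 × Category IV = 68-78 months.

68-78 months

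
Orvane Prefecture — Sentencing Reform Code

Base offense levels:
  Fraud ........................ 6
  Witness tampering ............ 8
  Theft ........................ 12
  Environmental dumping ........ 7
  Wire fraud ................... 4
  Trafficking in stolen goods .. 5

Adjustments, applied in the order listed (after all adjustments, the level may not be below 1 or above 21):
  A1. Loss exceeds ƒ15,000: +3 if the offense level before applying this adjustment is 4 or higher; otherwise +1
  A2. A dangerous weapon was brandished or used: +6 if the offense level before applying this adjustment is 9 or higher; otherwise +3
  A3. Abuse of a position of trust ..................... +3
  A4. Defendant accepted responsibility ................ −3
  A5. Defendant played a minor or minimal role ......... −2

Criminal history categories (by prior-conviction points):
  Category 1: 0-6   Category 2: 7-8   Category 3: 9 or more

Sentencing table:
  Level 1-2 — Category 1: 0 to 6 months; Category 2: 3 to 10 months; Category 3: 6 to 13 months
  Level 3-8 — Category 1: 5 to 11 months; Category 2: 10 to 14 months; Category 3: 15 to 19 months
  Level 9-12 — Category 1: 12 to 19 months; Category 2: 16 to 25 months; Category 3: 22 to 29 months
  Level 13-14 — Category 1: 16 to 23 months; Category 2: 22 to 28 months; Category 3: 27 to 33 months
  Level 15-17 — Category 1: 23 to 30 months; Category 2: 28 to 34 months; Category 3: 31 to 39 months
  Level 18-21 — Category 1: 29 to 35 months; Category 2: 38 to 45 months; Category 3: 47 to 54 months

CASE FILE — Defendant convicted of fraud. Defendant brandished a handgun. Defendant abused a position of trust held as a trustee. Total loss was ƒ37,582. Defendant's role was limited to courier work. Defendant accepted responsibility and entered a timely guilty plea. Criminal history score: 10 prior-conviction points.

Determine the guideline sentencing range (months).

27-33 months

Base offense level for fraud: 6.
A1 applies (level before this adjustment is 6 ≥ 4, so +3): 6 + 3 = 9.
A2 applies (level before this adjustment is 9 ≥ 9, so +6): 9 + 6 = 15.
A3 applies: 15 + 3 = 18.
A4 applies: 18 − 3 = 15.
A5 applies: 15 − 2 = 13.
Final offense level: 13.
Criminal history: 10 prior points → Category 3 (9+).
Level 13 falls in the 13-14 band.
Grid: Level 13-14 × Category 3 = 27-33 months.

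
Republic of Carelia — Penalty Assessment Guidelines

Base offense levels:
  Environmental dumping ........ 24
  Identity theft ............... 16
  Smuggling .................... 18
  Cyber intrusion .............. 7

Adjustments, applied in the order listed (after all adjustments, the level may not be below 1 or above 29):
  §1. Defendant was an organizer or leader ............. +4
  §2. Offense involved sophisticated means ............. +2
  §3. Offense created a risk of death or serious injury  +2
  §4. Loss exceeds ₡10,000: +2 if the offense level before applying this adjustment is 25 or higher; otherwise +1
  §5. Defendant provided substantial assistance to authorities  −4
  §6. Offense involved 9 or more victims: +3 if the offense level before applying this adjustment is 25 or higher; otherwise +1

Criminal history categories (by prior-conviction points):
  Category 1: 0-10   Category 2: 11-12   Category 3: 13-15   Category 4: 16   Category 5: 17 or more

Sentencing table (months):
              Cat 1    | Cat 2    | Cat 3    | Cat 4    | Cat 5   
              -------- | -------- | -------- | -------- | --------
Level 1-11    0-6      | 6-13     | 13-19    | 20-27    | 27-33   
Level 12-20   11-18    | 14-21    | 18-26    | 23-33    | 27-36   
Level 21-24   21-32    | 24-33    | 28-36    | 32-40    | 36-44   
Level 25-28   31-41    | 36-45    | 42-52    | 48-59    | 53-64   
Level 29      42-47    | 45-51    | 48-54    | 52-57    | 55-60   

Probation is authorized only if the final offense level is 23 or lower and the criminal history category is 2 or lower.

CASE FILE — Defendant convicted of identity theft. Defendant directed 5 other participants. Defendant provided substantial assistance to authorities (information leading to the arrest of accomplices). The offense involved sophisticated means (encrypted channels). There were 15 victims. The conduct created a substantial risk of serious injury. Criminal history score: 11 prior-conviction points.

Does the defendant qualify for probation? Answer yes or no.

Yes

Base offense level for identity theft: 16.
§1 applies: 16 + 4 = 20.
§2 applies: 20 + 2 = 22.
§3 applies: 22 + 2 = 24.
§4 does not apply.
§5 applies: 24 − 4 = 20.
§6 applies (level before this adjustment is 20 < 25, so +1): 20 + 1 = 21.
Final offense level: 21.
Criminal history: 11 prior points → Category 2 (11-12).
Level 21 falls in the 21-24 band.
Grid: Level 21-24 × Category 2 = 24-33 months.
Probation check: level 21 ≤ 23 and category 2 ≤ 2 → eligible.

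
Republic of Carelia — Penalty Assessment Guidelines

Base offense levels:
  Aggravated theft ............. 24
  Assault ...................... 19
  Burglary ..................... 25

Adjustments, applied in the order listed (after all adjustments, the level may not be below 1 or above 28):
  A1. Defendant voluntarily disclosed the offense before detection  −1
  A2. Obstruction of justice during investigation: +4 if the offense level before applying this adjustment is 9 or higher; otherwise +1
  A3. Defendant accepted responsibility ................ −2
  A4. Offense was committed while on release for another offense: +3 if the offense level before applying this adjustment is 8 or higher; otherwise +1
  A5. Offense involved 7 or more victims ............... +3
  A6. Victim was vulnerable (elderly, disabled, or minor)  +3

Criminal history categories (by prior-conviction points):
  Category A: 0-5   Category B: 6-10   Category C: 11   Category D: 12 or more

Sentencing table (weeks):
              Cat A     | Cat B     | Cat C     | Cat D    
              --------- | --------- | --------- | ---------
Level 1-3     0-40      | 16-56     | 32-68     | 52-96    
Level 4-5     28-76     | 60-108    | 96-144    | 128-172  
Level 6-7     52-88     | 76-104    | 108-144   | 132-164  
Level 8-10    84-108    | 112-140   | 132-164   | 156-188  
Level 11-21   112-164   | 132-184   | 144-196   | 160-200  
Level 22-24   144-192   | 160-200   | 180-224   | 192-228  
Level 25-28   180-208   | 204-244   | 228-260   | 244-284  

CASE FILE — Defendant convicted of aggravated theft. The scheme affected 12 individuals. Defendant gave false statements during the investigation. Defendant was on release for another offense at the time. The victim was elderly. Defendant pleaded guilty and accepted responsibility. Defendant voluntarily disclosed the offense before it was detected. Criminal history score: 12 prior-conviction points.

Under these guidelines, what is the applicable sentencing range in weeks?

244-284 weeks

Base offense level for aggravated theft: 24.
A1 applies: 24 − 1 = 23.
A2 applies (level before this adjustment is 23 ≥ 9, so +4): 23 + 4 = 27.
A3 applies: 27 − 2 = 25.
A4 applies (level before this adjustment is 25 ≥ 8, so +3): 25 + 3 = 28.
A5 applies: 28 + 3 = 31.
A6 applies: 31 + 3 = 34.
Level 34 exceeds the maximum of 28; capped at 28.
Final offense level: 28.
Criminal history: 12 prior points → Category D (12+).
Level 28 falls in the 25-28 band.
Grid: Level 25-28 × Category D = 244-284 weeks.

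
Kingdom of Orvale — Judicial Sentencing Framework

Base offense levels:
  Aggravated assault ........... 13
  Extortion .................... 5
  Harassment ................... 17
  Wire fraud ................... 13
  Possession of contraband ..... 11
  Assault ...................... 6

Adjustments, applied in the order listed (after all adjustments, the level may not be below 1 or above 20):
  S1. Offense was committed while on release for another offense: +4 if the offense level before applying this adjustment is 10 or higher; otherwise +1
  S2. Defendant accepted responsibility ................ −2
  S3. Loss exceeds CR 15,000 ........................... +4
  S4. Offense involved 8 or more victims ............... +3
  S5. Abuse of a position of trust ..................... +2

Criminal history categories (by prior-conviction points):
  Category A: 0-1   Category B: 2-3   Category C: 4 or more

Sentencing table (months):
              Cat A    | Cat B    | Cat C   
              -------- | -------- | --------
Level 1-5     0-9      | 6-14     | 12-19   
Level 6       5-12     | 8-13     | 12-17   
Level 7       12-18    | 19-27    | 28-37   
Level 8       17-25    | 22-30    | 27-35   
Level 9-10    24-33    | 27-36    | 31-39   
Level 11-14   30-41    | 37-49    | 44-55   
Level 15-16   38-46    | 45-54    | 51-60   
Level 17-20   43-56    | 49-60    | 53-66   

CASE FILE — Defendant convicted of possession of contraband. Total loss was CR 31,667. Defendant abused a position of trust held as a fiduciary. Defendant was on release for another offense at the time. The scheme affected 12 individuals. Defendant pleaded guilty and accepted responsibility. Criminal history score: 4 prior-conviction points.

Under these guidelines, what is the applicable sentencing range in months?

Base offense level for possession of contraband: 11.
S1 applies (level before this adjustment is 11 ≥ 10, so +4): 11 + 4 = 15.
S2 applies: 15 − 2 = 13.
S3 applies: 13 + 4 = 17.
S4 applies: 17 + 3 = 20.
S5 applies: 20 + 2 = 22.
Level 22 exceeds the maximum of 20; capped at 20.
Final offense level: 20.
Criminal history: 4 prior points → Category C (4+).
Level 20 falls in the 17-20 band.
Grid: Level 17-20 × Category C = 53-66 months.

53-66 months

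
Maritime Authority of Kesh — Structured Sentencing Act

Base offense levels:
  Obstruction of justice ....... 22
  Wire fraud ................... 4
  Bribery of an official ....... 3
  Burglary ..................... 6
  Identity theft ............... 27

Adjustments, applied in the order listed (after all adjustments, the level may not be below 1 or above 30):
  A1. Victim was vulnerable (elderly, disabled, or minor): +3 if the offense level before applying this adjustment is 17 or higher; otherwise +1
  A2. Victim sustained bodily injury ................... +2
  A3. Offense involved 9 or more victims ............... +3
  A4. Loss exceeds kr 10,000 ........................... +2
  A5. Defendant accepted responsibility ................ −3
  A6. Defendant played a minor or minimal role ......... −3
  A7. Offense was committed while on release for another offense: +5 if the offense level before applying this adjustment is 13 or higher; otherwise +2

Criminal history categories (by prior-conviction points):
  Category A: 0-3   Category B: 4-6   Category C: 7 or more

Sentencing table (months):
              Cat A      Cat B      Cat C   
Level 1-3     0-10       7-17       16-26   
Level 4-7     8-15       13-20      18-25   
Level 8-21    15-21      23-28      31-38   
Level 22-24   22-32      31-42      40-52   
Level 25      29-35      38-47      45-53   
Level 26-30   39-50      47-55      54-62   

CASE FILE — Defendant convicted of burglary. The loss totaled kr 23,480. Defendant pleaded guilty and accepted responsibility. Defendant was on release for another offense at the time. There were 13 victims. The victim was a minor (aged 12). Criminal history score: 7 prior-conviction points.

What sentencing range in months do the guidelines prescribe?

Base offense level for burglary: 6.
A1 applies (level before this adjustment is 6 < 17, so +1): 6 + 1 = 7.
A2 does not apply.
A3 applies: 7 + 3 = 10.
A4 applies: 10 + 2 = 12.
A5 applies: 12 − 3 = 9.
A6 does not apply.
A7 applies (level before this adjustment is 9 < 13, so +2): 9 + 2 = 11.
Final offense level: 11.
Criminal history: 7 prior points → Category C (7+).
Level 11 falls in the 8-21 band.
Grid: Level 8-21 × Category C = 31-38 months.

31-38 months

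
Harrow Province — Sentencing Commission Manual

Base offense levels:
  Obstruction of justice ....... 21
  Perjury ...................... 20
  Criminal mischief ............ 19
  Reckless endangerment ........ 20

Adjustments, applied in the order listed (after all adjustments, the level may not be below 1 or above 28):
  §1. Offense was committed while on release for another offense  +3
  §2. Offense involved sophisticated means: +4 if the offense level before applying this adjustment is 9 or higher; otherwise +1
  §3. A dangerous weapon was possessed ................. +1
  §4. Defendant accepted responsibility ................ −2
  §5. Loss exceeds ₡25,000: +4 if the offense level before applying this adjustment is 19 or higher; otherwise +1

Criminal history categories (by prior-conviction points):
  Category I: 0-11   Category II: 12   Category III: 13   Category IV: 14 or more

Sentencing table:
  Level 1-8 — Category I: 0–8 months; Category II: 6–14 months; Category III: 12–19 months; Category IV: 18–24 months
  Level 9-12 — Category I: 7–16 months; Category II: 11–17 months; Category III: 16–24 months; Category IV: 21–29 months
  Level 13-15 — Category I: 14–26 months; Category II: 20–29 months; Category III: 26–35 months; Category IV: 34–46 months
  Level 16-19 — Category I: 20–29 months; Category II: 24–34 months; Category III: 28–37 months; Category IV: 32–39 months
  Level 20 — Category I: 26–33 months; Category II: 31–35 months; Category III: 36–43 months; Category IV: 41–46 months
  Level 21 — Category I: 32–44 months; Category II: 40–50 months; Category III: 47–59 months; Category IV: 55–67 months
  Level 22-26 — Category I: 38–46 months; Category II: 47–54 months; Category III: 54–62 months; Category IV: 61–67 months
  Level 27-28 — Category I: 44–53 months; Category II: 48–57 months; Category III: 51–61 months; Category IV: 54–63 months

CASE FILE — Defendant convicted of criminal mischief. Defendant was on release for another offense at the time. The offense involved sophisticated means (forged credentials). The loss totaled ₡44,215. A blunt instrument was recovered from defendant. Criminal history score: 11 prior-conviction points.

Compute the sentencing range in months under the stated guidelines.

Base offense level for criminal mischief: 19.
§1 applies: 19 + 3 = 22.
§2 applies (level before this adjustment is 22 ≥ 9, so +4): 22 + 4 = 26.
§3 applies: 26 + 1 = 27.
§4 does not apply.
§5 applies (level before this adjustment is 27 ≥ 19, so +4): 27 + 4 = 31.
Level 31 exceeds the maximum of 28; capped at 28.
Final offense level: 28.
Criminal history: 11 prior points → Category I (0-11).
Level 28 falls in the 27-28 band.
Grid: Level 27-28 × Category I = 44-53 months.

44-53 months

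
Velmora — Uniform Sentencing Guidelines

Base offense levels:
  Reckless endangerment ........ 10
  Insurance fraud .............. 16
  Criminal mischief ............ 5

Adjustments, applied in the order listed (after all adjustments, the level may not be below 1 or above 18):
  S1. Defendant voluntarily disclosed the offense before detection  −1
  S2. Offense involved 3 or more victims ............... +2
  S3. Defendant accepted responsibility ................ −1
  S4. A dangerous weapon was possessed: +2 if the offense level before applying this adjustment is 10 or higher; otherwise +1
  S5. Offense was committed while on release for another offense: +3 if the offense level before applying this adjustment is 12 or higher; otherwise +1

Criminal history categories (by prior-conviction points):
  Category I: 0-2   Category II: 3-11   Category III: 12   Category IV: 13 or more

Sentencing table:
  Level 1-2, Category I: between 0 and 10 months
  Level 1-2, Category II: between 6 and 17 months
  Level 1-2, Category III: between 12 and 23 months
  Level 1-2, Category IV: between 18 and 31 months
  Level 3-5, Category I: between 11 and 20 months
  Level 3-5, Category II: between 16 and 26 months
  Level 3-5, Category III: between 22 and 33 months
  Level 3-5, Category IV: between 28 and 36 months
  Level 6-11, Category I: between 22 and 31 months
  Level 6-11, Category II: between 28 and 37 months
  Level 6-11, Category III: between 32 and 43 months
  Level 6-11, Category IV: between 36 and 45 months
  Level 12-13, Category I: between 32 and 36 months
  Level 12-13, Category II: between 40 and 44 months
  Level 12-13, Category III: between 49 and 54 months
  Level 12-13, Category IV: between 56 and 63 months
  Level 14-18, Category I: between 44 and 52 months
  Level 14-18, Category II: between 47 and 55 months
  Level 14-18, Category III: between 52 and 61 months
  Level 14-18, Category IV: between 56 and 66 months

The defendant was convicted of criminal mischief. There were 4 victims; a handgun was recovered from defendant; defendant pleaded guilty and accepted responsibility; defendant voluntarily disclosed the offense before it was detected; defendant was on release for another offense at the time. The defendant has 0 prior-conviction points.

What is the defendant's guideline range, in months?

22-31 months

Base offense level for criminal mischief: 5.
S1 applies: 5 − 1 = 4.
S2 applies: 4 + 2 = 6.
S3 applies: 6 − 1 = 5.
S4 applies (level before this adjustment is 5 < 10, so +1): 5 + 1 = 6.
S5 applies (level before this adjustment is 6 < 12, so +1): 6 + 1 = 7.
Final offense level: 7.
Criminal history: 0 prior points → Category I (0-2).
Level 7 falls in the 6-11 band.
Grid: Level 6-11 × Category I = 22-31 months.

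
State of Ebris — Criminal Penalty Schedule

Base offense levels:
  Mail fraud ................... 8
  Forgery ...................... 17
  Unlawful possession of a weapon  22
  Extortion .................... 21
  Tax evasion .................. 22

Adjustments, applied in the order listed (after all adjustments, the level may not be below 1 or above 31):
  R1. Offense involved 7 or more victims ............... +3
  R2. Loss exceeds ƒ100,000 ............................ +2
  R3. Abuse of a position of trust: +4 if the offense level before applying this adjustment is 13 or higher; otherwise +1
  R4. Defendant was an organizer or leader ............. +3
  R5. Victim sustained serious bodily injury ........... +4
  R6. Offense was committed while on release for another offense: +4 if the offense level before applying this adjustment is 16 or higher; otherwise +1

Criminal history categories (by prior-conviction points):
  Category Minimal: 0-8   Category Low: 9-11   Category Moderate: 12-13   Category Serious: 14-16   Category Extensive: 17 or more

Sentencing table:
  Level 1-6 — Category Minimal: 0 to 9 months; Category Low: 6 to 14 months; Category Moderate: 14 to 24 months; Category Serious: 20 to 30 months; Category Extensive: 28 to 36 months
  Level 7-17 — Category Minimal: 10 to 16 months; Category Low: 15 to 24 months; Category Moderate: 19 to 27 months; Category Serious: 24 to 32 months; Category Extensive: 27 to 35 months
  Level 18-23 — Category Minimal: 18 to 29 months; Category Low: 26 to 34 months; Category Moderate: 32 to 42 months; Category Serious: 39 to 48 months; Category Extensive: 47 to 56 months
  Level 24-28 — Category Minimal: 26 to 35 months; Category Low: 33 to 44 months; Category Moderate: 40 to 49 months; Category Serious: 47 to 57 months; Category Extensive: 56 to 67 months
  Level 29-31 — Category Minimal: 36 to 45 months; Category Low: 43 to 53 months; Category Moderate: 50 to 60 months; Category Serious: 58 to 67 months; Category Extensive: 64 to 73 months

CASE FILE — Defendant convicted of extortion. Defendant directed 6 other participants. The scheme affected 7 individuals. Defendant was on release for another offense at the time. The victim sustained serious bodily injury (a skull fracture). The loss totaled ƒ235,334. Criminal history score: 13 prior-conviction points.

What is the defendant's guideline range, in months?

Base offense level for extortion: 21.
R1 applies: 21 + 3 = 24.
R2 applies: 24 + 2 = 26.
R3 does not apply.
R4 applies: 26 + 3 = 29.
R5 applies: 29 + 4 = 33.
R6 applies (level before this adjustment is 33 ≥ 16, so +4): 33 + 4 = 37.
Level 37 exceeds the maximum of 31; capped at 31.
Final offense level: 31.
Criminal history: 13 prior points → Category Moderate (12-13).
Level 31 falls in the 29-31 band.
Grid: Level 29-31 × Category Moderate = 50-60 months.

50-60 months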